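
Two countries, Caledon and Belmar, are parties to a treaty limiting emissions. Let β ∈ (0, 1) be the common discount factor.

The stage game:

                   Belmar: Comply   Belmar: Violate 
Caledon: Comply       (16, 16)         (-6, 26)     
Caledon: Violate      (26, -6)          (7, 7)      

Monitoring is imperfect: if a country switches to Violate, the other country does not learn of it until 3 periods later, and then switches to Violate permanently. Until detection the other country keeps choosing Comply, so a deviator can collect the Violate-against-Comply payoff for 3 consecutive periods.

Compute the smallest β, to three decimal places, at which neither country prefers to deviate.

The best deviation is to choose Violate for all 3 undetected periods, earning 26 each, then 7 forever once detected.
Deviation value: 26(1−β^3)/(1−β) + 7β^3/(1−β); cooperation value: 16/(1−β).
IC: 16 ≥ 26(1−β^3) + 7β^3 = 26 − 19β^3.
So β^3 ≥ 10/19, giving β ≥ (10/19)^(1/3) ≈ 0.807.

0.807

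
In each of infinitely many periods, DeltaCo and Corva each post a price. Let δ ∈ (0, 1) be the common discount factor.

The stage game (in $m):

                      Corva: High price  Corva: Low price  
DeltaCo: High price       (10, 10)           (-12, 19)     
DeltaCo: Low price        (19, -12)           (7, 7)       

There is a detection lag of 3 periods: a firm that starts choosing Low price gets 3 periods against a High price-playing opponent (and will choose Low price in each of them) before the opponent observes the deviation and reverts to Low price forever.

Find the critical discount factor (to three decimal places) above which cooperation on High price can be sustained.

0.909

The best deviation is to choose Low price for all 3 undetected periods, earning 19 each, then 7 forever once detected.
Deviation value: 19(1−δ^3)/(1−δ) + 7δ^3/(1−δ); cooperation value: 10/(1−δ).
IC: 10 ≥ 19(1−δ^3) + 7δ^3 = 19 − 12δ^3.
So δ^3 ≥ 9/12 = 3/4, giving δ ≥ (3/4)^(1/3) ≈ 0.909.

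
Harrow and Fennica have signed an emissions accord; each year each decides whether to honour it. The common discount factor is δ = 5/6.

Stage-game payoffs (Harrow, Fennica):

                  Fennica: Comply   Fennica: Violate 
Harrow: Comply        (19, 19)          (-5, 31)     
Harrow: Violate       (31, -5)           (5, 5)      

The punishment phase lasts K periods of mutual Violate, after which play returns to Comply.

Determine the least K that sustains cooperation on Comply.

Need Σ_{k=1}^{K} δ^k ≥ (31−19)/(19−5) = 0.8571 at δ = 5/6.
At K = 1 the sum is 0.8333 < 0.8571; at K = 2 it is 1.5278 ≥ 0.8571.
So the minimum punishment length is K = 2.

2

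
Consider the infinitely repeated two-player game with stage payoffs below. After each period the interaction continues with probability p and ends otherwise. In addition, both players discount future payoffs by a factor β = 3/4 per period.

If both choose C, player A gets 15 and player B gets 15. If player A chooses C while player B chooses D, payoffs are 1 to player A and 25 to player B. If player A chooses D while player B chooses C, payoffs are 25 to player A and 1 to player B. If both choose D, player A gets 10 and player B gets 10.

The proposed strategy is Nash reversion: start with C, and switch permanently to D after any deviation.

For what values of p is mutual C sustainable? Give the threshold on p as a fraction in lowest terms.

Expected continuation weight on next period's payoff is β·p = 3/4·p, which plays the role of the discount factor.
Cooperation requires 3/4·p ≥ (25−15)/(25−10) = 2/3, hence p ≥ 8/9.

8/9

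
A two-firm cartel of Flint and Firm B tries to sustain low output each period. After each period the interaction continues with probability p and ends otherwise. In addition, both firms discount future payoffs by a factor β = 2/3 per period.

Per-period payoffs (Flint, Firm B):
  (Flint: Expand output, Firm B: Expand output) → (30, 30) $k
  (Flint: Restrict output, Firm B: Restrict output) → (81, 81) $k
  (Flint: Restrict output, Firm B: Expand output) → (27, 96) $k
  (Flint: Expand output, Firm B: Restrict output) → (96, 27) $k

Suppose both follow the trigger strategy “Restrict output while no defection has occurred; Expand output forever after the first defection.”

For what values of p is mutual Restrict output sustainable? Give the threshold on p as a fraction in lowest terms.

Expected continuation weight on next period's payoff is β·p = 2/3·p, which plays the role of the discount factor.
Cooperation requires 2/3·p ≥ (96−81)/(96−30) = 5/22, hence p ≥ 15/44.

15/44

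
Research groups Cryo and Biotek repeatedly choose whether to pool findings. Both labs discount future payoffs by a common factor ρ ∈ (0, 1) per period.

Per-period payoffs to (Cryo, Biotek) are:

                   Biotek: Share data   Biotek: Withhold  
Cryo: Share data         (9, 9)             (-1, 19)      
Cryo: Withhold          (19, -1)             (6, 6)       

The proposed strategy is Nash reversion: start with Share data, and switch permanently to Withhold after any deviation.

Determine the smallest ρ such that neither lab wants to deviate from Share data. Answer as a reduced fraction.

10/13

One-period gain from deviating is 19 − 9 = 10. The loss is 9 − 6 = 3 in every subsequent period, with present value 3·ρ/(1−ρ).
Deviation is unprofitable when 3·ρ/(1−ρ) ≥ 10, i.e. ρ/(1−ρ) ≥ 10/3.
Equivalently ρ ≥ 10/(10+3) = 10/13.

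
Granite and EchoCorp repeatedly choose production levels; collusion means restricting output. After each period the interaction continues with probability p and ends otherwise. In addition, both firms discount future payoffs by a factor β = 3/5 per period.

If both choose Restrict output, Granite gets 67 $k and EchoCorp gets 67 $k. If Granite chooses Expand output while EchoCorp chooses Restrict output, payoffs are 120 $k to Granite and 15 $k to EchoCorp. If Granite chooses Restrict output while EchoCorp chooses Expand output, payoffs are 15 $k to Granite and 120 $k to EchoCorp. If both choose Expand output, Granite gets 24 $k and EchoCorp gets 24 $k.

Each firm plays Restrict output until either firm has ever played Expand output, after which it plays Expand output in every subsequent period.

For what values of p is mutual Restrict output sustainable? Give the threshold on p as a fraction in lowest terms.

265/288

With continuation probability p and discount β, the effective per-period discount factor is βp.
Grim-trigger IC: βp ≥ (120−67)/(120−24) = 53/96.
So p ≥ (53/96)/(3/5) = 265/288.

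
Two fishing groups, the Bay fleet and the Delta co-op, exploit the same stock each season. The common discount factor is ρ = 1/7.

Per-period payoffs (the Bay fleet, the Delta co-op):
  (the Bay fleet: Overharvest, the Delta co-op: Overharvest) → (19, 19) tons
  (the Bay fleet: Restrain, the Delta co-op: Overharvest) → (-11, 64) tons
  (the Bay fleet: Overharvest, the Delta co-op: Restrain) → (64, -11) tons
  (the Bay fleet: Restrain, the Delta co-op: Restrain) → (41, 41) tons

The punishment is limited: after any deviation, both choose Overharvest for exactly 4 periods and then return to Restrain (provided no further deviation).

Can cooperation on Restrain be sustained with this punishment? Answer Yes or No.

A one-shot deviation gives 64 now, then 19 for 4 periods, then back to 41.
Gain from deviating: (64−41) today; loss: (41−19) in each of the next 4 periods.
No-deviation condition: (41−19)(ρ+…+ρ^4) ≥ 64−41, i.e. ρ+…+ρ^4 ≥ 23/22.
At ρ = 1/7: ρ+…+ρ^4 = 0.1666 < 1.0455.
So cooperation is not sustainable.

No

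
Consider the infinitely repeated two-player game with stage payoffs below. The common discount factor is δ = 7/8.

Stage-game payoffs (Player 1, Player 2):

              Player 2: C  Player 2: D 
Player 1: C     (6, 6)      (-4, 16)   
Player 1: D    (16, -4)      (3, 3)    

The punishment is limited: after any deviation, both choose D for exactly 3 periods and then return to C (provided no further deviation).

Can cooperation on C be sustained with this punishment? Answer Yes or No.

No

Comparing payoff streams over the 4 periods until play realigns: cooperate → 6(1+δ+…+δ^3); deviate → 16 + 3(δ+…+δ^3).
Cooperation is sustained iff (6−3)(δ+…+δ^3) ≥ 16−6.
δ+…+δ^3 = 7/8·(1−(7/8)^3)/(1−7/8) = 2.3105, and (16−6)/(6−3) = 3.3333.
2.3105 < 3.3333, so cooperation is not sustainable.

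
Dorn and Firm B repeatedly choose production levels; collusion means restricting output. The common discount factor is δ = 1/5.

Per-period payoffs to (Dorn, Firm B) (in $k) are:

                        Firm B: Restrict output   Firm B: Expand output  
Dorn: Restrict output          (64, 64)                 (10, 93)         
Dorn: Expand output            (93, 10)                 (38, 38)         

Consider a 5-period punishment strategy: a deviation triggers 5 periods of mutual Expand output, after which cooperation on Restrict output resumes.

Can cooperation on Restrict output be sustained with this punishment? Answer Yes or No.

A one-shot deviation gives 93 now, then 38 for 5 periods, then back to 64.
Gain from deviating: (93−64) today; loss: (64−38) in each of the next 5 periods.
No-deviation condition: (64−38)(δ+…+δ^5) ≥ 93−64, i.e. δ+…+δ^5 ≥ 29/26.
At δ = 1/5: δ+…+δ^5 = 0.2499 < 1.1154.
So cooperation is not sustainable.

No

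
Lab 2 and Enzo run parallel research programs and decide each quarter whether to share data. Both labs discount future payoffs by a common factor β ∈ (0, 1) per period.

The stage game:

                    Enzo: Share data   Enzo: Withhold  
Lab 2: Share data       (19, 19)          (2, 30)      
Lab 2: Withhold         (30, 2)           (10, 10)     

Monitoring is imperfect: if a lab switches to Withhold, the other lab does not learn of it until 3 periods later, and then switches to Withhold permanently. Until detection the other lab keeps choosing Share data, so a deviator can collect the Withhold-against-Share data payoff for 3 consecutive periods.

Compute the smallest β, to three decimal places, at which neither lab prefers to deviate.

Deviating for the 3 undetected periods gains 30−19 = 11 per period over cooperation, then loses 19−10 = 9 per period forever once punishment starts.
Gain: 11(1 + β + … + β^2); loss: 9·β^3/(1−β).
No profitable deviation ⇔ 11(1−β^3) ≤ 9·β^3, i.e. β^3 ≥ 11/(11+9) = 11/20.
Hence β ≥ (11/20)^(1/3) ≈ 0.819.

0.819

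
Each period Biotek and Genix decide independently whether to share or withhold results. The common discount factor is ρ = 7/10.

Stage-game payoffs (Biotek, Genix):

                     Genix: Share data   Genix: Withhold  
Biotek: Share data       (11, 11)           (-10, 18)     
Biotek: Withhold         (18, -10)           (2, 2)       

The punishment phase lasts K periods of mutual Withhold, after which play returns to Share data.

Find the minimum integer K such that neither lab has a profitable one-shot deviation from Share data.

2

No profitable deviation requires (11−2)(ρ+…+ρ^K) ≥ 18−11, i.e. ρ+…+ρ^K ≥ 7/9 ≈ 0.7778.
With ρ = 7/10, the partial sums are K=1: 0.7000, K=2: 1.1900.
K = 2 is the first length at which the sum reaches 0.7778.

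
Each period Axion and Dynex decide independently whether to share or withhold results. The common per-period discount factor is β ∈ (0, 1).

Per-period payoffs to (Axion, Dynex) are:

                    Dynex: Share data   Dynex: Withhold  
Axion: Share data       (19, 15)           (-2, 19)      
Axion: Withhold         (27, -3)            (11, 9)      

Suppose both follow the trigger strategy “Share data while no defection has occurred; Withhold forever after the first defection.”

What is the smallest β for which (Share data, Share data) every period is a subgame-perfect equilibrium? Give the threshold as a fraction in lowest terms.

1/2

For Axion: deviation gain 27−19 = 8, per-period punishment loss 19−11 = 8. IC gives β ≥ 8/16 = 1/2.
For Dynex: gain 4, loss 6 per period, so β ≥ 4/10 = 2/5.
The tighter constraint is Axion's, so cooperation needs β ≥ 1/2.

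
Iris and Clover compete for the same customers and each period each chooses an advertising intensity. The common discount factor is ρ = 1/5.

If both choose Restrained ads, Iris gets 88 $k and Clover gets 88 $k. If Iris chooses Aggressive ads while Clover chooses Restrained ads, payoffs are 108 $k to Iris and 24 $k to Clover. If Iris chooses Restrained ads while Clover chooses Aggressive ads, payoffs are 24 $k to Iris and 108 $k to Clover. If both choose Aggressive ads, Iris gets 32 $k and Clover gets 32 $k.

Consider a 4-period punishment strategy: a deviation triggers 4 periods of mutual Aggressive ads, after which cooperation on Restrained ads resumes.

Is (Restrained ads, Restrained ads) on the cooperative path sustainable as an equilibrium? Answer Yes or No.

No

IC: ρ+…+ρ^4 ≥ (108−88)/(88−32) = 5/14.
At ρ = 1/5: partial sum = 0.2496 < 0.3571. Cooperation not sustainable.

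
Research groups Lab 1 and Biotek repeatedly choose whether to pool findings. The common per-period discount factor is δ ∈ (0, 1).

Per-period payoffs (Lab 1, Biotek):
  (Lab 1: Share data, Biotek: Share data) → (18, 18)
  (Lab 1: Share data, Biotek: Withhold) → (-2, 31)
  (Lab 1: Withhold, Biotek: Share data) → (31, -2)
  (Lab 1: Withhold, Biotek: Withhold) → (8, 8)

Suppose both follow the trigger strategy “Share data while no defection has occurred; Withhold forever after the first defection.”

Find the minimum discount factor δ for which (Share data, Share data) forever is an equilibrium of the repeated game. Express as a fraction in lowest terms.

Under grim trigger the critical discount factor is (T−C)/(T−P) with T = 31, C = 18, P = 8.
δ* = (31−18)/(31−8) = 13/23.

13/23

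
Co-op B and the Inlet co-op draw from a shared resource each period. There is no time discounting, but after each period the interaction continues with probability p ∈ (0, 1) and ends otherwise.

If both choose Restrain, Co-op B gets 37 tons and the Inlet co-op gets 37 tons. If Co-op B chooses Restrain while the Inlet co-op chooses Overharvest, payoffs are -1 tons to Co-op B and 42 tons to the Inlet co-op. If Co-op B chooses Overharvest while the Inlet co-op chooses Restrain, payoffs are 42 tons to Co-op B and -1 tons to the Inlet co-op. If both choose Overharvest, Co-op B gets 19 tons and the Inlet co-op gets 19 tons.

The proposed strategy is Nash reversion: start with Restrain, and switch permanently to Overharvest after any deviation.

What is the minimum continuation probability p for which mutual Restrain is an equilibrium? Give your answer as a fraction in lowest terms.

With no time discounting, the continuation probability p plays the role of the discount factor.
Grim-trigger IC: 37/(1−p) ≥ 42 + 19p/(1−p) ⇒ p ≥ (42−37)/(42−19) = 5/23.

5/23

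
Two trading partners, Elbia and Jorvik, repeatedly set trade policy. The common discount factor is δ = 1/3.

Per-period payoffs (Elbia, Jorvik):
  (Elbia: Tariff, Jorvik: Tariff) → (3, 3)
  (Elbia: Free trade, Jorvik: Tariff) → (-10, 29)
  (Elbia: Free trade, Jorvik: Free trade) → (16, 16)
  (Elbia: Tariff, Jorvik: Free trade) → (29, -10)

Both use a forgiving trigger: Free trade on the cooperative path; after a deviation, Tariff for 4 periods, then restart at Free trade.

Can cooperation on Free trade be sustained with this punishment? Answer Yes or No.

IC: δ+…+δ^4 ≥ (29−16)/(16−3) = 1.
At δ = 1/3: partial sum = 0.4938 < 1.0000. Cooperation not sustainable.

No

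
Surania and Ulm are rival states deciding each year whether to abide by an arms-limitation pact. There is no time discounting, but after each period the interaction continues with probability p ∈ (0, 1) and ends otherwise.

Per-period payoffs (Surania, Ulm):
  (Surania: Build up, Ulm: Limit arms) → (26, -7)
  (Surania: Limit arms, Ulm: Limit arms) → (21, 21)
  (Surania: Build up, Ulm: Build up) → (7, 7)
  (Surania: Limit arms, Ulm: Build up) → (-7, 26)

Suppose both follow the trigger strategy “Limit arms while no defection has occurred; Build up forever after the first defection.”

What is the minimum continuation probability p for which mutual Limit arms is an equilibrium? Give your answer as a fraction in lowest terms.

5/19

Expected cooperation value is 21 + p·21 + p²·21 + … = 21/(1−p); deviation gives 26 + p·7/(1−p).
21 ≥ 26(1−p) + 7p ⇒ 19p ≥ 5 ⇒ p ≥ 5/19.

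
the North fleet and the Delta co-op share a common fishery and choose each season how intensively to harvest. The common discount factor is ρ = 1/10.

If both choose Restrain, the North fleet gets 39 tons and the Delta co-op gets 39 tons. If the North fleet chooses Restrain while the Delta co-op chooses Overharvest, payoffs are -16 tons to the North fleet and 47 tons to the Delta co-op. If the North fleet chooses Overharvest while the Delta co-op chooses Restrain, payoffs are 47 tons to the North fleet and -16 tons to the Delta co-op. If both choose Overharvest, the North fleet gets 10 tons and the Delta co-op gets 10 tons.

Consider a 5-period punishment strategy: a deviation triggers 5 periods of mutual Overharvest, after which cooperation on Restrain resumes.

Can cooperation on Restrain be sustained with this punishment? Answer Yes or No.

No

IC: ρ+…+ρ^5 ≥ (47−39)/(39−10) = 8/29.
At ρ = 1/10: partial sum = 0.1111 < 0.2759. Cooperation not sustainable.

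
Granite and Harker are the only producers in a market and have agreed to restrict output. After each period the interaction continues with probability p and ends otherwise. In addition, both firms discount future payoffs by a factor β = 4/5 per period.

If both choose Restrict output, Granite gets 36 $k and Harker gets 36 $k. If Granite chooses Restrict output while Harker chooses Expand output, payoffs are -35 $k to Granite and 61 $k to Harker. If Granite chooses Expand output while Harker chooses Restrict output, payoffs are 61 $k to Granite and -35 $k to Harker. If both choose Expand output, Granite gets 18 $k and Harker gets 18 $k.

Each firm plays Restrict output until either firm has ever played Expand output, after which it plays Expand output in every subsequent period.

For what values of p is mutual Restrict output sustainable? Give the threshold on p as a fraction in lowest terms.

With continuation probability p and discount β, the effective per-period discount factor is βp.
Grim-trigger IC: βp ≥ (61−36)/(61−18) = 25/43.
So p ≥ (25/43)/(4/5) = 125/172.

125/172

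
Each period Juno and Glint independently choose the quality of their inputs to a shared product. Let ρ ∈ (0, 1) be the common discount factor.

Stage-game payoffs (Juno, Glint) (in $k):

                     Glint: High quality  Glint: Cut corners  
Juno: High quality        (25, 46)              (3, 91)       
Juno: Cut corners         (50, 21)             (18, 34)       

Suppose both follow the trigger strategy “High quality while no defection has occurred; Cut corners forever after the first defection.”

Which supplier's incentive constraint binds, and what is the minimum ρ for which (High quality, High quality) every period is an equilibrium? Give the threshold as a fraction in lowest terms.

Juno: cooperation gives 25 each period; deviation gives 50 once then 18 forever.
  25/(1−ρ) ≥ 50 + 18ρ/(1−ρ) ⇒ ρ ≥ 25/32.
Glint: cooperation gives 46 each period; deviation gives 91 once then 34 forever.
  ρ ≥ 45/57 = 15/19.
Both must hold, so the binding constraint is Glint's: ρ ≥ 15/19.

Glint; ρ ≥ 15/19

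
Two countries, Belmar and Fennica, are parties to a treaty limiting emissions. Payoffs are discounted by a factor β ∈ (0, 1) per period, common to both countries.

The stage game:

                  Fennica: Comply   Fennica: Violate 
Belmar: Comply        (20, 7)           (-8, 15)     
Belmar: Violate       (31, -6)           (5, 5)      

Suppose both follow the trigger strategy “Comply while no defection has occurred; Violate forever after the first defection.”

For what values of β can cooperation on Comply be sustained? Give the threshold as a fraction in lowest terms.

4/5

Belmar: cooperation gives 20 each period; deviation gives 31 once then 5 forever.
  20/(1−β) ≥ 31 + 5β/(1−β) ⇒ β ≥ 11/26.
Fennica: cooperation gives 7 each period; deviation gives 15 once then 5 forever.
  β ≥ 8/10 = 4/5.
Both must hold, so the binding constraint is Fennica's: β ≥ 4/5.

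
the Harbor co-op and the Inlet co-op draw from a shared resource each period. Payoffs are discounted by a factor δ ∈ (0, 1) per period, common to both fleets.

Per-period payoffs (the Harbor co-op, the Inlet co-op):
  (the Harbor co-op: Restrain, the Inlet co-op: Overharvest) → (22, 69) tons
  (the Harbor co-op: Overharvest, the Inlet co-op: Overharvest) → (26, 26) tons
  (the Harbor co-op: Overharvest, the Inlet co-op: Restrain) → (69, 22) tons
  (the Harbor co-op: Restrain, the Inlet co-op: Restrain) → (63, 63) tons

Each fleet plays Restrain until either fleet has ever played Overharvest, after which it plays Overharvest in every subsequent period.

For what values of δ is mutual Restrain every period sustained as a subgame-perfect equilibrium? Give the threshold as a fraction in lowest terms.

6/43

63/(1−δ) ≥ 69 + 26δ/(1−δ)
63 ≥ 69 − 43δ
δ ≥ 6/43.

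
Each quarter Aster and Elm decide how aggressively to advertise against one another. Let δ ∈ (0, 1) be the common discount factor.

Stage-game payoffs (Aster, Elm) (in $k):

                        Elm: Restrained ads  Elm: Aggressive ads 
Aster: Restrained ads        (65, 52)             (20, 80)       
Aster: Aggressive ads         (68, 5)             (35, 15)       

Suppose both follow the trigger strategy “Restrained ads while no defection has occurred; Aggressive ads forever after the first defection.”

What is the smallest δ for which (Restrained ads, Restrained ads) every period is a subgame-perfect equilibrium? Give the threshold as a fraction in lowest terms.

For Aster: deviation gain 68−65 = 3, per-period punishment loss 65−35 = 30. IC gives δ ≥ 3/33 = 1/11.
For Elm: gain 28, loss 37 per period, so δ ≥ 28/65.
The tighter constraint is Elm's, so cooperation needs δ ≥ 28/65.

28/65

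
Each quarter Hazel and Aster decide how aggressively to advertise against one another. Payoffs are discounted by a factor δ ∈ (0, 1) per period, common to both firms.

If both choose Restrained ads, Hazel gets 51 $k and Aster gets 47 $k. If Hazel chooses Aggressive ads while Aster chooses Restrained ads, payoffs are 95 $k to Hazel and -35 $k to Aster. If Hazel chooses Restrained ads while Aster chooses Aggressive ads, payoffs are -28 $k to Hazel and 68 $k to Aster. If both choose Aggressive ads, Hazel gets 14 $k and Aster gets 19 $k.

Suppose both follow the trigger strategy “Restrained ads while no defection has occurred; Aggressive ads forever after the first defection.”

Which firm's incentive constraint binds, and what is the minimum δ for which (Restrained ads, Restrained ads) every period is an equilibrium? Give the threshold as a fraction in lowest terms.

Hazel's threshold: (95−51)/(95−14) = 44/81.
Aster's threshold: (68−47)/(68−19) = 3/7.
44/81 > 3/7, so Hazel binds and δ* = 44/81.

Hazel; δ ≥ 44/81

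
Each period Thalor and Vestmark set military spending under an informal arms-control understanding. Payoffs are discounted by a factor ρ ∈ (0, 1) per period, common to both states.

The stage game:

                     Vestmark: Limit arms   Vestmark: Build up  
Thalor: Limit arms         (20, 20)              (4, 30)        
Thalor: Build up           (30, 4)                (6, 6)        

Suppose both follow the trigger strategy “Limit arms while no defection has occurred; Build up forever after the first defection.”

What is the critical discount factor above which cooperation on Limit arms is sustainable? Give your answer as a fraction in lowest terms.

20/(1−ρ) ≥ 30 + 6ρ/(1−ρ)
20 ≥ 30 − 24ρ
ρ ≥ 10/24 = 5/12.

5/12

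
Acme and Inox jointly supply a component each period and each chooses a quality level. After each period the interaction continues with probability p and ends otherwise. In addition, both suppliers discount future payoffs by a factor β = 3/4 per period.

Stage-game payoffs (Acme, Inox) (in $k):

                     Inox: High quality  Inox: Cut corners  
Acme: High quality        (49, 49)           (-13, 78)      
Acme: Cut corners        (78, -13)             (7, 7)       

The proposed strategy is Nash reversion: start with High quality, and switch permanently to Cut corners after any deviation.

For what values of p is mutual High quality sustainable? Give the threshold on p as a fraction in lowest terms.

116/213

Expected continuation weight on next period's payoff is β·p = 3/4·p, which plays the role of the discount factor.
Cooperation requires 3/4·p ≥ (78−49)/(78−7) = 29/71, hence p ≥ 116/213.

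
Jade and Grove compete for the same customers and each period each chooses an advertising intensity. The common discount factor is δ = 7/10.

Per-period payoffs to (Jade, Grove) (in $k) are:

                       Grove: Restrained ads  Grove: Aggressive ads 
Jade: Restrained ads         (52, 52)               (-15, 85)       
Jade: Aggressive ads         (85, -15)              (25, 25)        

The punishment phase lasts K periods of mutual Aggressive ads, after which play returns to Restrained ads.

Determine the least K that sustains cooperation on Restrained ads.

3

No profitable deviation requires (52−25)(δ+…+δ^K) ≥ 85−52, i.e. δ+…+δ^K ≥ 11/9 ≈ 1.2222.
With δ = 7/10, the partial sums are K=1: 0.7000, K=2: 1.1900, K=3: 1.5330.
K = 3 is the first length at which the sum reaches 1.2222.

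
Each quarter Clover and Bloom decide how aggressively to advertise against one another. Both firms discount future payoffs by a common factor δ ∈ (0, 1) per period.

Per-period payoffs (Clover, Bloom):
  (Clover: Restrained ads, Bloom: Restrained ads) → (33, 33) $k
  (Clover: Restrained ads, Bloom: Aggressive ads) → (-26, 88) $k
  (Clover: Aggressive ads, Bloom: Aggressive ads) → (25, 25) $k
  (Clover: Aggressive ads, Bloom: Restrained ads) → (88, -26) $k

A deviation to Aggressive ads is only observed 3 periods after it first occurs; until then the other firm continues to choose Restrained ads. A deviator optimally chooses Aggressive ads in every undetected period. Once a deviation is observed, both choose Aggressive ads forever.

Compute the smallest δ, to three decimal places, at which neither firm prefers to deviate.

A deviator earns 88 for 3 periods, then 25 forever; cooperating earns 33 forever. Multiplying the IC by (1−δ):
33 ≥ 88(1−δ^3) + 25δ^3, so 63·δ^3 ≥ 55 and δ^3 ≥ 55/63.
δ ≥ (55/63)^(1/3) ≈ 0.956.

0.956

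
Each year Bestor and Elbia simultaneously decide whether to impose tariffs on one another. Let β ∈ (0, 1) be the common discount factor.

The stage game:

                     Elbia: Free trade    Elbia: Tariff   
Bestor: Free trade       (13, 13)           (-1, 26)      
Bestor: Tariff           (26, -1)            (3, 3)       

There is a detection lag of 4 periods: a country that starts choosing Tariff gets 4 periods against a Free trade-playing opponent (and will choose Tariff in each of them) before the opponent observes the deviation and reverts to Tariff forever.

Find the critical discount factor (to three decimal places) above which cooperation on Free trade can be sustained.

0.867

Deviating for the 4 undetected periods gains 26−13 = 13 per period over cooperation, then loses 13−3 = 10 per period forever once punishment starts.
Gain: 13(1 + β + … + β^3); loss: 10·β^4/(1−β).
No profitable deviation ⇔ 13(1−β^4) ≤ 10·β^4, i.e. β^4 ≥ 13/(13+10) = 13/23.
Hence β ≥ (13/23)^(1/4) ≈ 0.867.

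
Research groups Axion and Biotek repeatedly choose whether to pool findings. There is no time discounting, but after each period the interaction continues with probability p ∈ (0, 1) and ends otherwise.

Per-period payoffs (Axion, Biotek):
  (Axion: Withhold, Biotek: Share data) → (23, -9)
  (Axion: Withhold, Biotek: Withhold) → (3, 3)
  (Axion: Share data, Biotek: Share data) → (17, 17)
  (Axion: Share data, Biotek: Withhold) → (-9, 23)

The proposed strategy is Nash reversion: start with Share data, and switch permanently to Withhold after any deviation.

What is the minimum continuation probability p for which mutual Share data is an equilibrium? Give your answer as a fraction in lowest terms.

With no time discounting, the continuation probability p plays the role of the discount factor.
Grim-trigger IC: 17/(1−p) ≥ 23 + 3p/(1−p) ⇒ p ≥ (23−17)/(23−3) = 3/10.

3/10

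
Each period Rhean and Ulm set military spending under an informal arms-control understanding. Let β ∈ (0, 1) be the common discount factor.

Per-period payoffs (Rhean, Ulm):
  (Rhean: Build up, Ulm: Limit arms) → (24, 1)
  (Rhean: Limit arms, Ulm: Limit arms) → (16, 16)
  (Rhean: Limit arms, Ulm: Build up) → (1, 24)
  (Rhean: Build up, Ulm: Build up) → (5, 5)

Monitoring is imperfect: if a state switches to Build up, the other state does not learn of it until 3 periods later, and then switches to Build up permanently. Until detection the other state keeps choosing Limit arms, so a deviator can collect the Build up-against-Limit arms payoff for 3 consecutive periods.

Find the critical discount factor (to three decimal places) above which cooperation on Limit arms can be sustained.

Deviating for the 3 undetected periods gains 24−16 = 8 per period over cooperation, then loses 16−5 = 11 per period forever once punishment starts.
Gain: 8(1 + β + … + β^2); loss: 11·β^3/(1−β).
No profitable deviation ⇔ 8(1−β^3) ≤ 11·β^3, i.e. β^3 ≥ 8/(8+11) = 8/19.
Hence β ≥ (8/19)^(1/3) ≈ 0.750.

0.750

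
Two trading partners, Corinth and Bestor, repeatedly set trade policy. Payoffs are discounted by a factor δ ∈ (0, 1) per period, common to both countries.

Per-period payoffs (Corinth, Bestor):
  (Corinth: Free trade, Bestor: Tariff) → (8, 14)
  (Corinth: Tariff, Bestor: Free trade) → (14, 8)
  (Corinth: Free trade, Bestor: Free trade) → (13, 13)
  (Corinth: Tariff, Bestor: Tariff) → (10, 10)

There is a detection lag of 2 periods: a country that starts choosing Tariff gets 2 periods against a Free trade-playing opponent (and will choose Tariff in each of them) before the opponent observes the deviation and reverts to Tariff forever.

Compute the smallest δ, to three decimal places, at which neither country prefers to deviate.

0.500

Deviating for the 2 undetected periods gains 14−13 = 1 per period over cooperation, then loses 13−10 = 3 per period forever once punishment starts.
Gain: 1(1 + δ + … + δ^1); loss: 3·δ^2/(1−δ).
No profitable deviation ⇔ 1(1−δ^2) ≤ 3·δ^2, i.e. δ^2 ≥ 1/(1+3) = 1/4.
Hence δ ≥ (1/4)^(1/2) ≈ 0.500.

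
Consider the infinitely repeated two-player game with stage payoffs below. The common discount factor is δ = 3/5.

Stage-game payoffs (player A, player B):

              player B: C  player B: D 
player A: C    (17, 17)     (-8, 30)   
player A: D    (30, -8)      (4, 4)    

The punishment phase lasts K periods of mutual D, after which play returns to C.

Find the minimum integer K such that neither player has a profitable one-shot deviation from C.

No profitable deviation requires (17−4)(δ+…+δ^K) ≥ 30−17, i.e. δ+…+δ^K ≥ 1 ≈ 1.0000.
With δ = 3/5, the partial sums are K=1: 0.6000, K=2: 0.9600, K=3: 1.1760.
K = 3 is the first length at which the sum reaches 1.0000.

3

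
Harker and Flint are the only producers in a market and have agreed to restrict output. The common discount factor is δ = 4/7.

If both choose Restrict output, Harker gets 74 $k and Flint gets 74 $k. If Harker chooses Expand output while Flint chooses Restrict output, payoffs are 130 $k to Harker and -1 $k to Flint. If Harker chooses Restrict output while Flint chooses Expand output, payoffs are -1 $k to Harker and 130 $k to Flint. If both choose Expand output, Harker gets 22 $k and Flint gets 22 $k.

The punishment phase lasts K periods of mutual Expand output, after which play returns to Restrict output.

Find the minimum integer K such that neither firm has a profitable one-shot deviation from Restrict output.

IC: δ(1−δ^K)/(1−δ) ≥ (130−74)/(74−22) = 14/13.
With δ = 4/7: need 1 − δ^K ≥ 14/13·(1−4/7)/(4/7), i.e. δ^K ≤ 0.1923.
Since (4/7)^2 = 0.3265 and (4/7)^3 = 0.1866, the smallest such K is 3.

3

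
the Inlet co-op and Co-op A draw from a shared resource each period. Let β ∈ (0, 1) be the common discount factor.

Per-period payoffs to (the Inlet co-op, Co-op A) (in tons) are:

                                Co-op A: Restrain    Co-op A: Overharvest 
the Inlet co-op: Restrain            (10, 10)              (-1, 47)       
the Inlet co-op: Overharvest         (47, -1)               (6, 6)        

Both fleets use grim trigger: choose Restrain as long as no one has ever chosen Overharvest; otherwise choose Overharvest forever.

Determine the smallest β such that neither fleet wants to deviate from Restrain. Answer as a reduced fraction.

One-period gain from deviating is 47 − 10 = 37. The loss is 10 − 6 = 4 in every subsequent period, with present value 4·β/(1−β).
Deviation is unprofitable when 4·β/(1−β) ≥ 37, i.e. β/(1−β) ≥ 37/4.
Equivalently β ≥ 37/(37+4) = 37/41.

37/41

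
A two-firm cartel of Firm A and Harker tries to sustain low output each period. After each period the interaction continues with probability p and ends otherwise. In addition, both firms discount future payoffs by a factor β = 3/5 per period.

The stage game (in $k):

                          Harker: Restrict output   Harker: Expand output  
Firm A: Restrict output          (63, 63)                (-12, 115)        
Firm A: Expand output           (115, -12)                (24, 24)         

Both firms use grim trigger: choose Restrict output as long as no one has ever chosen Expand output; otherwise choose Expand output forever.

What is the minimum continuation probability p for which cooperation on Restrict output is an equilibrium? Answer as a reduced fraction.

With continuation probability p and discount β, the effective per-period discount factor is βp.
Grim-trigger IC: βp ≥ (115−63)/(115−24) = 4/7.
So p ≥ (4/7)/(3/5) = 20/21.

20/21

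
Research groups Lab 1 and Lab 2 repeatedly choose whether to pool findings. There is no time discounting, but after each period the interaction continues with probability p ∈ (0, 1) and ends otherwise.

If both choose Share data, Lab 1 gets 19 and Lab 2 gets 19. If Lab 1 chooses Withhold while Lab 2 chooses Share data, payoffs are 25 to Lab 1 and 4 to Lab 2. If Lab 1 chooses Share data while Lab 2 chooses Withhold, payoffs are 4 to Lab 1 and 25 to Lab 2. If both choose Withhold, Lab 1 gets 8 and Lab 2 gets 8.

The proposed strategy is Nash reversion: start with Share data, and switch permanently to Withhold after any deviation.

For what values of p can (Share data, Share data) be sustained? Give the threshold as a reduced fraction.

Expected cooperation value is 19 + p·19 + p²·19 + … = 19/(1−p); deviation gives 25 + p·8/(1−p).
19 ≥ 25(1−p) + 8p ⇒ 17p ≥ 6 ⇒ p ≥ 6/17.

6/17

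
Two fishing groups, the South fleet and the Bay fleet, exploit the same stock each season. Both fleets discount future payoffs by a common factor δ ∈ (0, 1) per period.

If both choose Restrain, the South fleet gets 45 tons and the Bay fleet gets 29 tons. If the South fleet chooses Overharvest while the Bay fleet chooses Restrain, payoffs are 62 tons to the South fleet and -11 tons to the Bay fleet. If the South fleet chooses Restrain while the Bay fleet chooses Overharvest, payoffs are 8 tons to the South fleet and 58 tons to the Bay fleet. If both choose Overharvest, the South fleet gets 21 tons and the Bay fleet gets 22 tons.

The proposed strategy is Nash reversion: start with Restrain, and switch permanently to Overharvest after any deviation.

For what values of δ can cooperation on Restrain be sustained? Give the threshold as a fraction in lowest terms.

the South fleet's threshold: (62−45)/(62−21) = 17/41.
the Bay fleet's threshold: (58−29)/(58−22) = 29/36.
17/41 < 29/36, so the Bay fleet binds and δ* = 29/36.

29/36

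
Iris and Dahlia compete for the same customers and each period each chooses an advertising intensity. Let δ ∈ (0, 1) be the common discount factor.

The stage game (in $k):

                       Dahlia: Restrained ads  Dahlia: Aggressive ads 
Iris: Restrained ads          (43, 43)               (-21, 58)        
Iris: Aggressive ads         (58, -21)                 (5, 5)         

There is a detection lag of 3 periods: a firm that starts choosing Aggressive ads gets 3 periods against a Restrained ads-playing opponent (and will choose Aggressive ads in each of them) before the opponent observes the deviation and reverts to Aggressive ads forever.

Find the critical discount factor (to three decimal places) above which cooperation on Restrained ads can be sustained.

A deviator earns 58 for 3 periods, then 5 forever; cooperating earns 43 forever. Multiplying the IC by (1−δ):
43 ≥ 58(1−δ^3) + 5δ^3, so 53·δ^3 ≥ 15 and δ^3 ≥ 15/53.
δ ≥ (15/53)^(1/3) ≈ 0.657.

0.657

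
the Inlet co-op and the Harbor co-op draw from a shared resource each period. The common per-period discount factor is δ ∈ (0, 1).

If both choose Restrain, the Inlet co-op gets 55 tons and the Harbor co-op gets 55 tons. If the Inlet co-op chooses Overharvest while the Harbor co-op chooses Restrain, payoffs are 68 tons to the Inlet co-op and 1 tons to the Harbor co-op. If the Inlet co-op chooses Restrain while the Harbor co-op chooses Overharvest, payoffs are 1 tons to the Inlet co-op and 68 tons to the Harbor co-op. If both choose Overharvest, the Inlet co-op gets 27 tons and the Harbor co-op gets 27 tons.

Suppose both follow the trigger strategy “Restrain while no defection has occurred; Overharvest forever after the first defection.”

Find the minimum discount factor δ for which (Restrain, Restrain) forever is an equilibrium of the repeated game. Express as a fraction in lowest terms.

Under grim trigger the critical discount factor is (T−C)/(T−P) with T = 68, C = 55, P = 27.
δ* = (68−55)/(68−27) = 13/41.

13/41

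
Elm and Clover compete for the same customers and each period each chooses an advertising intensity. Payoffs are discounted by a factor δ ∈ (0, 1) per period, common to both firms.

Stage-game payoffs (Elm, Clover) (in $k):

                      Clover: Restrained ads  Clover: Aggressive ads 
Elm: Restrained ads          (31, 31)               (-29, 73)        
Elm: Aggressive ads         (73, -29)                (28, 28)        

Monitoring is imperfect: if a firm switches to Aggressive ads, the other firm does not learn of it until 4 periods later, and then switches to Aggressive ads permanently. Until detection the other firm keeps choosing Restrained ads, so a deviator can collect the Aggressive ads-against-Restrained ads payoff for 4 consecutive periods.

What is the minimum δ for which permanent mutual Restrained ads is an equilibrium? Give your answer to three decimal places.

0.983

A deviator earns 73 for 4 periods, then 28 forever; cooperating earns 31 forever. Multiplying the IC by (1−δ):
31 ≥ 73(1−δ^4) + 28δ^4, so 45·δ^4 ≥ 42 and δ^4 ≥ 14/15.
δ ≥ (14/15)^(1/4) ≈ 0.983.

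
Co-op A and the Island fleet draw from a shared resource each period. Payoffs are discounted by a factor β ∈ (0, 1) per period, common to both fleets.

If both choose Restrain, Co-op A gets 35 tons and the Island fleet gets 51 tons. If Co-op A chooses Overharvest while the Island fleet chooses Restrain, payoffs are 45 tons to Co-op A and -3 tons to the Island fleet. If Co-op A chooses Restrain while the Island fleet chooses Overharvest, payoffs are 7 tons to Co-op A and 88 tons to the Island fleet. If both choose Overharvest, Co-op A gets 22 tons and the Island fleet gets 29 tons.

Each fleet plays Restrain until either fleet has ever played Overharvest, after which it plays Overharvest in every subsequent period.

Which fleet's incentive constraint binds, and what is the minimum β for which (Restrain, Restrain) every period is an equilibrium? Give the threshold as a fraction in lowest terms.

the Island fleet; β ≥ 37/59

For Co-op A: deviation gain 45−35 = 10, per-period punishment loss 35−22 = 13. IC gives β ≥ 10/23.
For the Island fleet: gain 37, loss 22 per period, so β ≥ 37/59.
The tighter constraint is the Island fleet's, so cooperation needs β ≥ 37/59.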